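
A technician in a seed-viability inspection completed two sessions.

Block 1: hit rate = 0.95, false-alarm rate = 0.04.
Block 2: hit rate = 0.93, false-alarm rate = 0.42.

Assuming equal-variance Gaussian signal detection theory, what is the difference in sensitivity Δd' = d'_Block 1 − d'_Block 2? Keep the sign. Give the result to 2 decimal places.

Block 1: z(0.95) = 1.645, z(0.04) = -1.751, d' = 3.396
Block 2: z(0.93) = 1.476, z(0.42) = -0.202, d' = 1.678
Δd' = d'_Block 1 − d'_Block 2 = 3.396 − 1.678 = 1.718
Block 1 has the higher sensitivity.

Δd' = 1.72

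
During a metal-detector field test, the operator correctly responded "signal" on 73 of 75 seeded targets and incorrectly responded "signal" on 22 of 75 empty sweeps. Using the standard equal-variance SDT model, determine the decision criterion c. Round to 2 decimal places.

c = -0.69

H = 73/75 = 0.9733
FA = 22/75 = 0.2933
Φ⁻¹(H) = Φ⁻¹(0.9733) = 1.932
Φ⁻¹(FA) = Φ⁻¹(0.2933) = -0.544
c = −½·[z(H) + z(FA)] = −0.5 × (1.932 + (-0.544)) = -0.694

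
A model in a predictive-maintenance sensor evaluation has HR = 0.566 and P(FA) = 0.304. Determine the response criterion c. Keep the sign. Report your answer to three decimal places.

Φ⁻¹(0.566) = 0.1662, Φ⁻¹(0.304) = -0.5129
c = −½·[z(H) + z(FA)] = −0.5 × (0.1662 + (-0.5129)) = 0.17335
c > 0: the model has a conservative response bias.

c = 0.173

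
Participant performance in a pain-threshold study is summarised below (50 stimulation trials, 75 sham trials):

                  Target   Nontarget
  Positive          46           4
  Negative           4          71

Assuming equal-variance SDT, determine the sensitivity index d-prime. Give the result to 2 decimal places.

d-prime = 3.02

H = 46/50 = 0.9200
FA = 4/75 = 0.0533
z(H) = z(0.9200) = 1.4051
z(FA) = z(0.0533) = -1.6137
d' = z(H) − z(FA) = 1.4051 − (-1.6137) = 3.0188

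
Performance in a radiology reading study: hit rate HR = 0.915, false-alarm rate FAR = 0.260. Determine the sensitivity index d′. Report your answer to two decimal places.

Φ⁻¹(H) = Φ⁻¹(0.915) = 1.3722
Φ⁻¹(FA) = Φ⁻¹(0.260) = -0.6433
d' = z(H) − z(FA) = 1.3722 − (-0.6433) = 2.0155

d′ = 2.02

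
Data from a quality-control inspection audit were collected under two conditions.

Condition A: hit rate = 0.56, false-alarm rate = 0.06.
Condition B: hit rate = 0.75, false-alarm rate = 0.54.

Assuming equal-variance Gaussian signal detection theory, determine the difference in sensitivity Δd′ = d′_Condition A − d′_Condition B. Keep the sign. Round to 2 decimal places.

Δd′ = 1.13

Condition A: z(0.56) = 0.151, z(0.06) = -1.555, d' = 1.706
Condition B: z(0.75) = 0.674, z(0.54) = 0.100, d' = 0.574
Δd' = d'_Condition A − d'_Condition B = 1.706 − 0.574 = 1.132
Condition A has the higher sensitivity.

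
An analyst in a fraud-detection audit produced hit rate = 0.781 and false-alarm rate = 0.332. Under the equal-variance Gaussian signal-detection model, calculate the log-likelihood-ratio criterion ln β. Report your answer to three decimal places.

ln β = -0.206

z(0.781) = 0.7756, z(0.332) = -0.4344
ln β = −½·[z(H)² − z(FA)²] = −0.5 × (0.6016 − 0.1887) = -0.20645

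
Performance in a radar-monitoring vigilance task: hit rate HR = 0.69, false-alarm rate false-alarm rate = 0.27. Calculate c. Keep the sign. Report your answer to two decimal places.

c = 0.06

z(H) = 0.4959
z(FA) = -0.6128
c = −½·[z(H) + z(FA)] = −0.5 × (0.4959 + (-0.6128)) = 0.05845
c > 0: the operator has a conservative response bias.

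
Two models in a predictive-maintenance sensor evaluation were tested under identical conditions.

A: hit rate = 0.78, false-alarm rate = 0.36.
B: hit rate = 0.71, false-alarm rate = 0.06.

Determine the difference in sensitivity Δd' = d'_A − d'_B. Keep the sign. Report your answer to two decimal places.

A: z(0.78) = 0.772, z(0.36) = -0.358, d' = 1.130
B: z(0.71) = 0.553, z(0.06) = -1.555, d' = 2.108
Δd' = d'_A − d'_B = 1.130 − 2.108 = -0.978
B has the higher sensitivity.

Δd' = -0.98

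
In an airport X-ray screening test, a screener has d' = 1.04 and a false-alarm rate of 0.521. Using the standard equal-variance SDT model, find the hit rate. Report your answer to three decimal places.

hit rate = 0.863

z(false-alarm rate) = z(0.521) = 0.0527
z(H) = z(FA) + d' = 0.0527 + 1.04 = 1.0927
hit rate = Φ(1.0927) = 0.8627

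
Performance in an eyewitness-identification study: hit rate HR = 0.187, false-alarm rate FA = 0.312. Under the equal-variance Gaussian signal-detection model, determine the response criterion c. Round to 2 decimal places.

z(0.187) = -0.889, z(0.312) = -0.490
c = −½·[z(H) + z(FA)] = −0.5 × (-0.889 + (-0.490)) = 0.6895
c > 0: the witness has a conservative response bias.

c = 0.69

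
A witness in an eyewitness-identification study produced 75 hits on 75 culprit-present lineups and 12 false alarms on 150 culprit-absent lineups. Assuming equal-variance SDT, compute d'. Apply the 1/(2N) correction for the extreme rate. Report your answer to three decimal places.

The hit rate is 75/75 = 1, so apply the 1/(2N) correction: H → 1 − 1/(2·75) = 0.99333.
z(H) = z(0.99333) = 2.4746
z(FA) = z(0.08000) = -1.4051
d' = 2.4746 − (-1.4051) = 3.8797

d' = 3.880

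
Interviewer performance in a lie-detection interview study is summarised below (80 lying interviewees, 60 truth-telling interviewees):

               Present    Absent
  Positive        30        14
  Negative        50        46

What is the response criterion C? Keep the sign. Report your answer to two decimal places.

H = 30/80 = 0.3750
FA = 14/60 = 0.2333
Φ⁻¹(0.3750) = -0.319, Φ⁻¹(0.2333) = -0.728
c = −½·[z(H) + z(FA)] = −0.5 × (-0.319 + (-0.728)) = 0.5235

C = 0.52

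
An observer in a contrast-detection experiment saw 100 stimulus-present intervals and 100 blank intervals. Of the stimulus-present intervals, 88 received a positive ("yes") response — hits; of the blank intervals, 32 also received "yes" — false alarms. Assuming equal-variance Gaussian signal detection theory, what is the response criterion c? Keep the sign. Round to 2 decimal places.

c = -0.35

H = 88/100 = 0.8800
FA = 32/100 = 0.3200
z(0.8800) = 1.1750, z(0.3200) = -0.4677
c = −½·[z(H) + z(FA)] = −0.5 × (1.1750 + (-0.4677)) = -0.35365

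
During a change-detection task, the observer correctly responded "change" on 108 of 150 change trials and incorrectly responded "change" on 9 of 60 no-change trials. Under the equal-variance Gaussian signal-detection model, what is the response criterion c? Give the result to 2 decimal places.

c = 0.23

H = 108/150 = 0.7200
FA = 9/60 = 0.1500
z(H) = z(0.7200) = 0.5828
z(FA) = z(0.1500) = -1.0364
c = −½·[z(H) + z(FA)] = −0.5 × (0.5828 + (-1.0364)) = 0.2268
c > 0: the observer has a conservative response bias.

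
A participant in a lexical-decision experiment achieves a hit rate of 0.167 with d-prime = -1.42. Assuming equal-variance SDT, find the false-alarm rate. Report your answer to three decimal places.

false-alarm rate = 0.675

z(hit rate) = z(0.167) = -0.9661
z(FA) = z(H) − d' = -0.9661 − (-1.42) = 0.4539
false-alarm rate = Φ(0.4539) = 0.6750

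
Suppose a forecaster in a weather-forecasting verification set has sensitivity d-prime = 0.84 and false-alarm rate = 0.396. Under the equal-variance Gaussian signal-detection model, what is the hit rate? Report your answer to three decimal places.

hit rate = 0.718

z(false-alarm rate) = z(0.396) = -0.2637
z(H) = z(FA) + d' = -0.2637 + 0.84 = 0.5763
hit rate = Φ(0.5763) = 0.7178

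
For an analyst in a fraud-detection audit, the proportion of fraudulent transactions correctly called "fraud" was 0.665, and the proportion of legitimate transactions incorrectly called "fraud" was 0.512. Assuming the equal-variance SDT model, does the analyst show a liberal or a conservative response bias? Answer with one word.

liberal

z(H) = 0.426, z(FA) = 0.030
c = −½·(z(H) + z(FA)) = -0.228
c < 0 → liberal criterion (biased toward responding “yes”).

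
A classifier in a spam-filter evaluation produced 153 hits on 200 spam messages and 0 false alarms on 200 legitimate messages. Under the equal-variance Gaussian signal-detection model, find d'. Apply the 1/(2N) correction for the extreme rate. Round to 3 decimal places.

d' = 3.530

The false-alarm rate is 0/200 = 0, so apply the 1/(2N) correction: FA → 1/(2·200) = 0.00250.
z(H) = z(0.76500) = 0.7225
z(FA) = z(0.00250) = -2.8070
d' = 0.7225 − (-2.8070) = 3.5295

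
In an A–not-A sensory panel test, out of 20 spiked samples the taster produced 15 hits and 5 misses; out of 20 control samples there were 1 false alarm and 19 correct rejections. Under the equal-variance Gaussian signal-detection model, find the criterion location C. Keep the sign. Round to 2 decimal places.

H = 15/20 = 0.7500
FA = 1/20 = 0.0500
Φ⁻¹(0.7500) = 0.674, Φ⁻¹(0.0500) = -1.645
c = −½·[z(H) + z(FA)] = −0.5 × (0.674 + (-1.645)) = 0.4855
c > 0: the taster has a conservative response bias.

C = 0.49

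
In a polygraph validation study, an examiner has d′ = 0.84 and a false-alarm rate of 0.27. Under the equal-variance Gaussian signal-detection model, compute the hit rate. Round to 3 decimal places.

hit rate = 0.590

z(false-alarm rate) = z(0.27) = -0.6128
z(H) = z(FA) + d' = -0.6128 + 0.84 = 0.2272
hit rate = Φ(0.2272) = 0.5899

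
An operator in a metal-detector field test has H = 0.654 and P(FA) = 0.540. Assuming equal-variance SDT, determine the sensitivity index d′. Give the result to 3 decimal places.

d′ = 0.296

z(H) = 0.3961
z(FA) = 0.1004
d' = z(H) − z(FA) = 0.3961 − 0.1004 = 0.2957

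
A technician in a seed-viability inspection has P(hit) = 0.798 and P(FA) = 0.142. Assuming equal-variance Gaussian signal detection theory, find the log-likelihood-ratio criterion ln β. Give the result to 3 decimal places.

z(0.798) = 0.8345, z(0.142) = -1.0714
ln β = −½·[z(H)² − z(FA)²] = −0.5 × (0.6964 − 1.1479) = 0.22575

ln β = 0.226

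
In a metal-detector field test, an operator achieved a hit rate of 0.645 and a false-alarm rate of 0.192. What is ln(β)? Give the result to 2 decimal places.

ln β = 0.31

z(H) = z(0.645) = 0.372
z(FA) = z(0.192) = -0.871
ln β = −½·[z(H)² − z(FA)²] = −0.5 × (0.138 − 0.759) = 0.3105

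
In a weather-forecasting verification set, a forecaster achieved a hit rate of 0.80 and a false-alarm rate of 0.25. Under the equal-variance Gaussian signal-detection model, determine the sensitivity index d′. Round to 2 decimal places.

z(H) = z(0.80) = 0.8416
z(FA) = z(0.25) = -0.6745
d' = z(H) − z(FA) = 0.8416 − (-0.6745) = 1.5161

d′ = 1.52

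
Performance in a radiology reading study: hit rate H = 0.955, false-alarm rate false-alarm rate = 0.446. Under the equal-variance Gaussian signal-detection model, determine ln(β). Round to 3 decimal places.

ln β = -1.428

z(H) = 1.6954
z(FA) = -0.1358
ln β = −½·[z(H)² − z(FA)²] = −0.5 × (2.8744 − 0.0184) = -1.4280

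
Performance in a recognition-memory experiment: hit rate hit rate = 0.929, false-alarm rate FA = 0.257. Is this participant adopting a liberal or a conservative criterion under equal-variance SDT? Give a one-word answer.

z(H) = 1.468, z(FA) = -0.653
c = −½·(z(H) + z(FA)) = -0.4075
c < 0 → liberal criterion (biased toward responding “yes”).

liberal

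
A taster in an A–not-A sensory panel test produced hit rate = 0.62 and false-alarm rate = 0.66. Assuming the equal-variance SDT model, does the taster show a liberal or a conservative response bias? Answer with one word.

z(H) = 0.305, z(FA) = 0.412
c = −½·(z(H) + z(FA)) = -0.3585
c < 0 → liberal criterion (biased toward responding “yes”).

liberal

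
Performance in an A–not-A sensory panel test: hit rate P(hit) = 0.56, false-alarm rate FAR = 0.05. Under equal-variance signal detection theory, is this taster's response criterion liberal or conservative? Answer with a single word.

z(H) = 0.151, z(FA) = -1.645
c = −½·(z(H) + z(FA)) = 0.747
c > 0 → conservative criterion (biased toward responding “no”).

conservative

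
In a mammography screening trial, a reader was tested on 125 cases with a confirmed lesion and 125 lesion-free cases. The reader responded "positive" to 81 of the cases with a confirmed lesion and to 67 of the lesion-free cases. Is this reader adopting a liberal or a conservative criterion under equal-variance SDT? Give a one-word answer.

z(H) = 0.380, z(FA) = 0.090
c = −½·(z(H) + z(FA)) = -0.235
c < 0 → liberal criterion (biased toward responding “yes”).

liberal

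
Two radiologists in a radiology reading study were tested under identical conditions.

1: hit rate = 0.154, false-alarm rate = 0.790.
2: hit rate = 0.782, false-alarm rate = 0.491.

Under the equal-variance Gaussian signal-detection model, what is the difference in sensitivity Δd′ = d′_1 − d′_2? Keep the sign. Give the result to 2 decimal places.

Δd′ = -2.63

1: z(0.154) = -1.019, z(0.790) = 0.806, d' = -1.825
2: z(0.782) = 0.779, z(0.491) = -0.023, d' = 0.802
Δd' = d'_1 − d'_2 = -1.825 − 0.802 = -2.627
2 has the higher sensitivity.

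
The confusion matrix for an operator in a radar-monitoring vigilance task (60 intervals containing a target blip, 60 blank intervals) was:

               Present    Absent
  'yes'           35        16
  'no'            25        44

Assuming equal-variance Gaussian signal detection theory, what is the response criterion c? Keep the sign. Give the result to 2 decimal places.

H = 35/60 = 0.5833
FA = 16/60 = 0.2667
Φ⁻¹(H) = Φ⁻¹(0.5833) = 0.2103
Φ⁻¹(FA) = Φ⁻¹(0.2667) = -0.6228
c = −½·[z(H) + z(FA)] = −0.5 × (0.2103 + (-0.6228)) = 0.20625
c > 0: the operator has a conservative response bias.

c = 0.21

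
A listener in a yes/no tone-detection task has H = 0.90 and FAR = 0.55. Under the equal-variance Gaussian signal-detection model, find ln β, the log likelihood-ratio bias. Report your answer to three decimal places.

ln β = -0.813

z(0.90) = 1.2816, z(0.55) = 0.1257
ln β = −½·[z(H)² − z(FA)²] = −0.5 × (1.6425 − 0.0158) = -0.81335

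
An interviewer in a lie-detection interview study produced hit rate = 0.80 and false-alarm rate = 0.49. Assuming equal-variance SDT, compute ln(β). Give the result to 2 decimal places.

ln β = -0.35

Φ⁻¹(H) = 0.842
Φ⁻¹(FA) = -0.025
ln β = −½·[z(H)² − z(FA)²] = −0.5 × (0.709 − 0.001) = -0.354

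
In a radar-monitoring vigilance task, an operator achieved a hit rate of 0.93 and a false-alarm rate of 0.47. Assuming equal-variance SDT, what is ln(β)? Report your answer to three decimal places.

ln β = -1.086

Φ⁻¹(H) = 1.4758
Φ⁻¹(FA) = -0.0753
ln β = −½·[z(H)² − z(FA)²] = −0.5 × (2.1780 − 0.0057) = -1.08615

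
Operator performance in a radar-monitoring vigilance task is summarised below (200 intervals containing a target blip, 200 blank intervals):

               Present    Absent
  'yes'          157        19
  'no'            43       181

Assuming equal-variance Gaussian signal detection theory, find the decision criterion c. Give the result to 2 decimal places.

H = 157/200 = 0.7850
FA = 19/200 = 0.0950
Φ⁻¹(0.7850) = 0.7892, Φ⁻¹(0.0950) = -1.3106
c = −½·[z(H) + z(FA)] = −0.5 × (0.7892 + (-1.3106)) = 0.2607

c = 0.26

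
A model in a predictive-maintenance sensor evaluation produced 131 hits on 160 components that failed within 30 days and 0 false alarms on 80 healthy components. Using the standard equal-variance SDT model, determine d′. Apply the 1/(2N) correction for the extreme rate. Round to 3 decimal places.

The false-alarm rate is 0/80 = 0, so apply the 1/(2N) correction: FA → 1/(2·80) = 0.00625.
z(H) = z(0.81875) = 0.9106
z(FA) = z(0.00625) = -2.4977
d' = 0.9106 − (-2.4977) = 3.4083

d′ = 3.408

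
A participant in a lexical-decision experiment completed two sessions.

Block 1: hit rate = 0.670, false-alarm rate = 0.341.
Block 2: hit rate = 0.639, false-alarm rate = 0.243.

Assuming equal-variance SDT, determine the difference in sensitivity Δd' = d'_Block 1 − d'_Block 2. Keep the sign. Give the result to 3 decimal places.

Δd' = -0.203

Block 1: z(0.670) = 0.4399, z(0.341) = -0.4097, d' = 0.8496
Block 2: z(0.639) = 0.3558, z(0.243) = -0.6967, d' = 1.0525
Δd' = d'_Block 1 − d'_Block 2 = 0.8496 − 1.0525 = -0.2029
Block 2 has the higher sensitivity.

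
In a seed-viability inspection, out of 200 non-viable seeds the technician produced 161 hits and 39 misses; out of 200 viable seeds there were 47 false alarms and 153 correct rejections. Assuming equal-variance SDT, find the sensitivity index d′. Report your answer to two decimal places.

d′ = 1.58

H = 161/200 = 0.8050
FA = 47/200 = 0.2350
z(H) = 0.8596
z(FA) = -0.7225
d' = z(H) − z(FA) = 0.8596 − (-0.7225) = 1.5821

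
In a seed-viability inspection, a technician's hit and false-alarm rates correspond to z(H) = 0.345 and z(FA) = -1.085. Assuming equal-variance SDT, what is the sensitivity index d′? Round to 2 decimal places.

d′ = 1.43

d' = z(H) − z(FA) = 0.345 − (-1.085) = 1.430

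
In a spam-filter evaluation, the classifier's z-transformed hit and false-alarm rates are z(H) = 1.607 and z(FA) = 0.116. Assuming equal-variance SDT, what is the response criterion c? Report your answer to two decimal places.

c = -0.86

c = −½·[z(H) + z(FA)] = −½·(1.607 + 0.116) = -0.8615
c < 0: the classifier has a liberal response bias.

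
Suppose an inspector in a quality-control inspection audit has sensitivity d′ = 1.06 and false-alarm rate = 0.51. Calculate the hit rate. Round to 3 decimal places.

hit rate = 0.861

z(false-alarm rate) = z(0.51) = 0.0251
z(H) = z(FA) + d' = 0.0251 + 1.06 = 1.0851
hit rate = Φ(1.0851) = 0.8611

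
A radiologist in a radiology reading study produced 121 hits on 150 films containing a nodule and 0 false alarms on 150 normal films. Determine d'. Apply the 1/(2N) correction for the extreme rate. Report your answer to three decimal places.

The false-alarm rate is 0/150 = 0, so apply the 1/(2N) correction: FA → 1/(2·150) = 0.00333.
z(H) = z(0.80667) = 0.8657
z(FA) = z(0.00333) = -2.7134
d' = 0.8657 − (-2.7134) = 3.5791

d' = 3.579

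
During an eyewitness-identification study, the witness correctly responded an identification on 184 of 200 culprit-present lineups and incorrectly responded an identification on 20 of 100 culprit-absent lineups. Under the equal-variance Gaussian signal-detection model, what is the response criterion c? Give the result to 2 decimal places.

c = -0.28

H = 184/200 = 0.9200
FA = 20/100 = 0.2000
z(H) = 1.4051
z(FA) = -0.8416
c = −½·[z(H) + z(FA)] = −0.5 × (1.4051 + (-0.8416)) = -0.28175
c < 0: the witness has a liberal response bias.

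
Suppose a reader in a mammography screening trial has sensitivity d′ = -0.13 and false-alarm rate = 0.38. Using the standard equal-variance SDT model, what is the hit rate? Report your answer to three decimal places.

z(false-alarm rate) = z(0.38) = -0.3055
z(H) = z(FA) + d' = -0.3055 + (-0.13) = -0.4355
hit rate = Φ(-0.4355) = 0.3316

hit rate = 0.332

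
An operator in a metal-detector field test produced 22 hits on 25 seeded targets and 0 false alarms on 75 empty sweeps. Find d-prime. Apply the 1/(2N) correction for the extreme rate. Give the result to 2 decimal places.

The false-alarm rate is 0/75 = 0, so apply the 1/(2N) correction: FA → 1/(2·75) = 0.00667.
z(H) = z(0.88000) = 1.175
z(FA) = z(0.00667) = -2.475
d' = 1.175 − (-2.475) = 3.650

d-prime = 3.65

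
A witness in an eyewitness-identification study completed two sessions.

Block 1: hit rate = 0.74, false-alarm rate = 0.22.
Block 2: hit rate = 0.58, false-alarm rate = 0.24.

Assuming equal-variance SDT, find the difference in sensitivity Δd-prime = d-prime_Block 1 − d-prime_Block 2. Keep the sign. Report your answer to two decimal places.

Δd-prime = 0.51

Block 1: z(0.74) = 0.643, z(0.22) = -0.772, d' = 1.415
Block 2: z(0.58) = 0.202, z(0.24) = -0.706, d' = 0.908
Δd' = d'_Block 1 − d'_Block 2 = 1.415 − 0.908 = 0.507
Block 1 has the higher sensitivity.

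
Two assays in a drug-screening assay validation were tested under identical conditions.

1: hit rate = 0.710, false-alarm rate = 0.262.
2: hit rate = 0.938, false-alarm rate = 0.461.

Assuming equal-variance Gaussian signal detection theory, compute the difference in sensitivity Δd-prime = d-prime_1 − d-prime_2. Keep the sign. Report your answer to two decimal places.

1: z(0.710) = 0.553, z(0.262) = -0.637, d' = 1.190
2: z(0.938) = 1.538, z(0.461) = -0.098, d' = 1.636
Δd' = d'_1 − d'_2 = 1.190 − 1.636 = -0.446
2 has the higher sensitivity.

Δd-prime = -0.45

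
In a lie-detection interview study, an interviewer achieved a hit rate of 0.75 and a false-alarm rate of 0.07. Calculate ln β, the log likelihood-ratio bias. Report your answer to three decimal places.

ln β = 0.862

Φ⁻¹(H) = Φ⁻¹(0.75) = 0.6745
Φ⁻¹(FA) = Φ⁻¹(0.07) = -1.4758
ln β = −½·[z(H)² − z(FA)²] = −0.5 × (0.4550 − 2.1780) = 0.8615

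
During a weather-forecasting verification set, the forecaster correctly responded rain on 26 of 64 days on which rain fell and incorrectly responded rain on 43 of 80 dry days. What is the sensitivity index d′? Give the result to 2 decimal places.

d′ = -0.33

H = 26/64 = 0.4062
FA = 43/80 = 0.5375
Φ⁻¹(H) = -0.2373
Φ⁻¹(FA) = 0.0941
d' = z(H) − z(FA) = -0.2373 − 0.0941 = -0.3314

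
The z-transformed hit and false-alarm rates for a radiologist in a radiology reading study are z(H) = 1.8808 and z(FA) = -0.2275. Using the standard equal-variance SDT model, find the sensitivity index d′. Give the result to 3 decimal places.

d' = z(H) − z(FA) = 1.8808 − (-0.2275) = 2.1083

d′ = 2.108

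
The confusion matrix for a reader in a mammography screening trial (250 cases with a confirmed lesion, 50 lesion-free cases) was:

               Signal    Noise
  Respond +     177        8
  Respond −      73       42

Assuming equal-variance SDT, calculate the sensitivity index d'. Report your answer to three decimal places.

H = 177/250 = 0.7080
FA = 8/50 = 0.1600
Φ⁻¹(0.7080) = 0.5476, Φ⁻¹(0.1600) = -0.9945
d' = z(H) − z(FA) = 0.5476 − (-0.9945) = 1.5421

d' = 1.542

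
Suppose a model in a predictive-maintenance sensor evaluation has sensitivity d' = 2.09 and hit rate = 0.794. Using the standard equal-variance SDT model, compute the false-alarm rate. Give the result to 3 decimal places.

z(hit rate) = z(0.794) = 0.8204
z(FA) = z(H) − d' = 0.8204 − 2.09 = -1.2696
false-alarm rate = Φ(-1.2696) = 0.1021

false-alarm rate = 0.102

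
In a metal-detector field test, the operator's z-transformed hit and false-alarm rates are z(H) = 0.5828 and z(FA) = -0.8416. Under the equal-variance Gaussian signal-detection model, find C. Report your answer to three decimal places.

c = −½·[z(H) + z(FA)] = −½·(0.5828 + (-0.8416)) = 0.1294
c > 0: the operator has a conservative response bias.

C = 0.129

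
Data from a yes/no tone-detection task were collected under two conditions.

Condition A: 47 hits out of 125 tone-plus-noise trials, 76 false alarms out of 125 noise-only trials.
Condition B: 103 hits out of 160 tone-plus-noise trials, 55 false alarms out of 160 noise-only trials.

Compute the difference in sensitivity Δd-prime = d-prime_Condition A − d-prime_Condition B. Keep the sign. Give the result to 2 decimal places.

Condition A: z(0.3760) = -0.316, z(0.6080) = 0.274, d' = -0.590
Condition B: z(0.6438) = 0.369, z(0.3438) = -0.402, d' = 0.771
Δd' = d'_Condition A − d'_Condition B = -0.590 − 0.771 = -1.361
Condition B has the higher sensitivity.

Δd-prime = -1.36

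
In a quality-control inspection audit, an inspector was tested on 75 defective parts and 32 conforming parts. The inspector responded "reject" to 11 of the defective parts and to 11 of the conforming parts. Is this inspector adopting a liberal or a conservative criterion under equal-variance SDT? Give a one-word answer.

z(H) = -1.051, z(FA) = -0.402
c = −½·(z(H) + z(FA)) = 0.7265
c > 0 → conservative criterion (biased toward responding “no”).

conservative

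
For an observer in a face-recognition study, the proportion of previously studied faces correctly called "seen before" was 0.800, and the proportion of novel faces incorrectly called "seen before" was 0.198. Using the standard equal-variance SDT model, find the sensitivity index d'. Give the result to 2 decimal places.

z(0.800) = 0.842, z(0.198) = -0.849
d' = z(H) − z(FA) = 0.842 − (-0.849) = 1.691

d' = 1.69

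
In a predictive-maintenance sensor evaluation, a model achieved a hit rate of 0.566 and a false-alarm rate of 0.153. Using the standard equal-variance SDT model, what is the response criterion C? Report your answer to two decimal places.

z(H) = 0.1662
z(FA) = -1.0237
c = −½·[z(H) + z(FA)] = −0.5 × (0.1662 + (-1.0237)) = 0.42875

C = 0.43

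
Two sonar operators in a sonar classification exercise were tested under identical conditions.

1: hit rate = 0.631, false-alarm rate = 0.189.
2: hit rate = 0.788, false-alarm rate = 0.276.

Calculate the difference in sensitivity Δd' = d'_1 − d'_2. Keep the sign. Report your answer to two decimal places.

Δd' = -0.18

1: z(0.631) = 0.335, z(0.189) = -0.882, d' = 1.217
2: z(0.788) = 0.800, z(0.276) = -0.595, d' = 1.395
Δd' = d'_1 − d'_2 = 1.217 − 1.395 = -0.178
2 has the higher sensitivity.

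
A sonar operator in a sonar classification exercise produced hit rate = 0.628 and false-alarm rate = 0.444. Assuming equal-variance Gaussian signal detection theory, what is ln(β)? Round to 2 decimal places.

ln β = -0.04

z(0.628) = 0.327, z(0.444) = -0.141
ln β = −½·[z(H)² − z(FA)²] = −0.5 × (0.107 − 0.020) = -0.0435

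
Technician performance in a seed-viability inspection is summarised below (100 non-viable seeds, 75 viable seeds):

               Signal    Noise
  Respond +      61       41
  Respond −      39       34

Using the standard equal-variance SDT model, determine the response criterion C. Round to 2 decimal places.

C = -0.20

H = 61/100 = 0.6100
FA = 41/75 = 0.5467
z(H) = z(0.6100) = 0.2793
z(FA) = z(0.5467) = 0.1173
c = −½·[z(H) + z(FA)] = −0.5 × (0.2793 + 0.1173) = -0.1983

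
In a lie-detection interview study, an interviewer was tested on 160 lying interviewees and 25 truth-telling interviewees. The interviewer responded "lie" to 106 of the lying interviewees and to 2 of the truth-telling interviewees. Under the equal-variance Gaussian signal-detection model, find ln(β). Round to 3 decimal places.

H = 106/160 = 0.6625
FA = 2/25 = 0.0800
z(H) = 0.4193
z(FA) = -1.4051
ln β = −½·[z(H)² − z(FA)²] = −0.5 × (0.1758 − 1.9743) = 0.89925

ln β = 0.899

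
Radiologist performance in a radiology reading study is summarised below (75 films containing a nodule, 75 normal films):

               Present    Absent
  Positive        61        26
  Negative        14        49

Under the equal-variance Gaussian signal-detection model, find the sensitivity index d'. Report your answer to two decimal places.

d' = 1.28

H = 61/75 = 0.8133
FA = 26/75 = 0.3467
z(0.8133) = 0.8901, z(0.3467) = -0.3942
d' = z(H) − z(FA) = 0.8901 − (-0.3942) = 1.2843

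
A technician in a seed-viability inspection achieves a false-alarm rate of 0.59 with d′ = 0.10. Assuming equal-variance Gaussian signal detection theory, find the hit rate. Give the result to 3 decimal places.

z(false-alarm rate) = z(0.59) = 0.2275
z(H) = z(FA) + d' = 0.2275 + 0.10 = 0.3275
hit rate = Φ(0.3275) = 0.6284

hit rate = 0.628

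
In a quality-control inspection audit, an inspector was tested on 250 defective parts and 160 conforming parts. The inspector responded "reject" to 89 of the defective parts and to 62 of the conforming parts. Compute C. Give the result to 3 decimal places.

C = 0.328

H = 89/250 = 0.3560
FA = 62/160 = 0.3875
z(H) = -0.3692
z(FA) = -0.2858
c = −½·[z(H) + z(FA)] = −0.5 × (-0.3692 + (-0.2858)) = 0.3275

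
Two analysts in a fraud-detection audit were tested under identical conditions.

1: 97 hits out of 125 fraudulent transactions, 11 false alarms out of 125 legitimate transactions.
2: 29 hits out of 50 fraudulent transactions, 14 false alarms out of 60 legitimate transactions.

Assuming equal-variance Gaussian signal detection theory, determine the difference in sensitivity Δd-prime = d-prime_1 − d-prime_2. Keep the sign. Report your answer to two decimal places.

1: z(0.7760) = 0.759, z(0.0880) = -1.353, d' = 2.112
2: z(0.5800) = 0.202, z(0.2333) = -0.728, d' = 0.930
Δd' = d'_1 − d'_2 = 2.112 − 0.930 = 1.182
1 has the higher sensitivity.

Δd-prime = 1.18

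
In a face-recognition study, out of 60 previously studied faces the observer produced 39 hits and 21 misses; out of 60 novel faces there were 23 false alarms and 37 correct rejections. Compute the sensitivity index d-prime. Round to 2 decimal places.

d-prime = 0.68

H = 39/60 = 0.6500
FA = 23/60 = 0.3833
Φ⁻¹(0.6500) = 0.385, Φ⁻¹(0.3833) = -0.297
d' = z(H) − z(FA) = 0.385 − (-0.297) = 0.682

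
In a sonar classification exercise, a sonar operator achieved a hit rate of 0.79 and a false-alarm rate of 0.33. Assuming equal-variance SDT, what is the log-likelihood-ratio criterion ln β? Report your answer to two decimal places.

z(H) = 0.806
z(FA) = -0.440
ln β = −½·[z(H)² − z(FA)²] = −0.5 × (0.650 − 0.194) = -0.228

ln β = -0.23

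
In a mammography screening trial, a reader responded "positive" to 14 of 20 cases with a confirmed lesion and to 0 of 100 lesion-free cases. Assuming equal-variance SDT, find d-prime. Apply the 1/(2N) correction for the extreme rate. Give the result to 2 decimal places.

d-prime = 3.10

The false-alarm rate is 0/100 = 0, so apply the 1/(2N) correction: FA → 1/(2·100) = 0.00500.
z(H) = z(0.70000) = 0.524
z(FA) = z(0.00500) = -2.576
d' = 0.524 − (-2.576) = 3.100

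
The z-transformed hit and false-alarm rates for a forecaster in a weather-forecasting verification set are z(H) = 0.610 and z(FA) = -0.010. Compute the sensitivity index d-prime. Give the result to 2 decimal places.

d' = z(H) − z(FA) = 0.610 − (-0.010) = 0.620

d-prime = 0.62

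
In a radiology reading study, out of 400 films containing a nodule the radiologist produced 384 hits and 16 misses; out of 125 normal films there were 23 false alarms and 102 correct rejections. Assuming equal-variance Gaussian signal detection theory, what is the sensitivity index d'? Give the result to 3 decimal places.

H = 384/400 = 0.9600
FA = 23/125 = 0.1840
Φ⁻¹(H) = Φ⁻¹(0.9600) = 1.7507
Φ⁻¹(FA) = Φ⁻¹(0.1840) = -0.9002
d' = z(H) − z(FA) = 1.7507 − (-0.9002) = 2.6509

d' = 2.651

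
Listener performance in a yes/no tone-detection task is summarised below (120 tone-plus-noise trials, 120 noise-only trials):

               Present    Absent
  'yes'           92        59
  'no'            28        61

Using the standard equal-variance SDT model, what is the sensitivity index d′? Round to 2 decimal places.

H = 92/120 = 0.7667
FA = 59/120 = 0.4917
z(H) = 0.7280
z(FA) = -0.0208
d' = z(H) − z(FA) = 0.7280 − (-0.0208) = 0.7488

d′ = 0.75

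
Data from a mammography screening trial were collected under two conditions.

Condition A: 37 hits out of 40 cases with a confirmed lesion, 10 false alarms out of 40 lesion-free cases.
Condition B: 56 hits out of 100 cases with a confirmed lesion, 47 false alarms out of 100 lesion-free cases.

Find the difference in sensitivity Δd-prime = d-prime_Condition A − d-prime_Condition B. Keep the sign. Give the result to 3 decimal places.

Condition A: z(0.9250) = 1.4395, z(0.2500) = -0.6745, d' = 2.1140
Condition B: z(0.5600) = 0.1510, z(0.4700) = -0.0753, d' = 0.2263
Δd' = d'_Condition A − d'_Condition B = 2.1140 − 0.2263 = 1.8877
Condition A has the higher sensitivity.

Δd-prime = 1.888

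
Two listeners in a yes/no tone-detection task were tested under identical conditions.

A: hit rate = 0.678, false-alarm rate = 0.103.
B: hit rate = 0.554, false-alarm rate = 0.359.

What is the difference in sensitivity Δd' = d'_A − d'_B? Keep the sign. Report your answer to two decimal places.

Δd' = 1.23

A: z(0.678) = 0.462, z(0.103) = -1.265, d' = 1.727
B: z(0.554) = 0.136, z(0.359) = -0.361, d' = 0.497
Δd' = d'_A − d'_B = 1.727 − 0.497 = 1.230
A has the higher sensitivity.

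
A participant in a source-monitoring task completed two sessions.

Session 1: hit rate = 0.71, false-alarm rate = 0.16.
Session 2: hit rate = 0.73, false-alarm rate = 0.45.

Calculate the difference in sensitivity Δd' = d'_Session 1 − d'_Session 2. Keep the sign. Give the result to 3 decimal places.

Session 1: z(0.71) = 0.5534, z(0.16) = -0.9945, d' = 1.5479
Session 2: z(0.73) = 0.6128, z(0.45) = -0.1257, d' = 0.7385
Δd' = d'_Session 1 − d'_Session 2 = 1.5479 − 0.7385 = 0.8094
Session 1 has the higher sensitivity.

Δd' = 0.809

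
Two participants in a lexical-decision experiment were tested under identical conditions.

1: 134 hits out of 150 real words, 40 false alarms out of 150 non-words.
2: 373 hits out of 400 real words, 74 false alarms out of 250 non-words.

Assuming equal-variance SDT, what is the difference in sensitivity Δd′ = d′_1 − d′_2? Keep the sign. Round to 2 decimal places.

1: z(0.8933) = 1.244, z(0.2667) = -0.623, d' = 1.867
2: z(0.9325) = 1.495, z(0.2960) = -0.536, d' = 2.031
Δd' = d'_1 − d'_2 = 1.867 − 2.031 = -0.164
2 has the higher sensitivity.

Δd′ = -0.16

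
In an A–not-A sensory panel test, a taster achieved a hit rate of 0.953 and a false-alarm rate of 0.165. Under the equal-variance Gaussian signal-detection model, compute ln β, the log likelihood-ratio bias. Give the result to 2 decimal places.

Φ⁻¹(H) = Φ⁻¹(0.953) = 1.675
Φ⁻¹(FA) = Φ⁻¹(0.165) = -0.974
ln β = −½·[z(H)² − z(FA)²] = −0.5 × (2.806 − 0.949) = -0.9285

ln β = -0.93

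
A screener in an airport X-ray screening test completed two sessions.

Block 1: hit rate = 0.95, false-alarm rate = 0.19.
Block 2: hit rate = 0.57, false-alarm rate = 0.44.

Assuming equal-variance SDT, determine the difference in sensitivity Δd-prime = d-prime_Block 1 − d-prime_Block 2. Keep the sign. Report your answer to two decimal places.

Δd-prime = 2.20

Block 1: z(0.95) = 1.645, z(0.19) = -0.878, d' = 2.523
Block 2: z(0.57) = 0.176, z(0.44) = -0.151, d' = 0.327
Δd' = d'_Block 1 − d'_Block 2 = 2.523 − 0.327 = 2.196
Block 1 has the higher sensitivity.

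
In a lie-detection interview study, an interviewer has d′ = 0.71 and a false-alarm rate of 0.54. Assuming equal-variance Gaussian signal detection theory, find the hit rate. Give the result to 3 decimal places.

hit rate = 0.791

z(false-alarm rate) = z(0.54) = 0.1004
z(H) = z(FA) + d' = 0.1004 + 0.71 = 0.8104
hit rate = Φ(0.8104) = 0.7911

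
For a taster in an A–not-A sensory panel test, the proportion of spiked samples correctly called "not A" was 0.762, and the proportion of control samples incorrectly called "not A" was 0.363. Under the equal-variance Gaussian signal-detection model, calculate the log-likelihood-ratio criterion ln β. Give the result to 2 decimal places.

z(H) = 0.713
z(FA) = -0.350
ln β = −½·[z(H)² − z(FA)²] = −0.5 × (0.508 − 0.123) = -0.1925

ln β = -0.19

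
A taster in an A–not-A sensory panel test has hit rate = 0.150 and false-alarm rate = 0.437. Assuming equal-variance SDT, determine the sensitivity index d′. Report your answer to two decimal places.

d′ = -0.88

z(H) = -1.0364
z(FA) = -0.1586
d' = z(H) − z(FA) = -1.0364 − (-0.1586) = -0.8778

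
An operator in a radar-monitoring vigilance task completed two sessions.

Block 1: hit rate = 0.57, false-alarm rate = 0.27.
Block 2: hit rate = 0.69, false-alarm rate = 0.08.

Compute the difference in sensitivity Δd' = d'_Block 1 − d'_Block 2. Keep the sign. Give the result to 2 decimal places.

Block 1: z(0.57) = 0.176, z(0.27) = -0.613, d' = 0.789
Block 2: z(0.69) = 0.496, z(0.08) = -1.405, d' = 1.901
Δd' = d'_Block 1 − d'_Block 2 = 0.789 − 1.901 = -1.112
Block 2 has the higher sensitivity.

Δd' = -1.11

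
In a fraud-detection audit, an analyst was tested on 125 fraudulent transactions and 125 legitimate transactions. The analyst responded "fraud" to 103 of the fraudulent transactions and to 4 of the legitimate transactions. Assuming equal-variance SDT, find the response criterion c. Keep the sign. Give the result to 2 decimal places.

H = 103/125 = 0.8240
FA = 4/125 = 0.0320
Φ⁻¹(H) = 0.9307
Φ⁻¹(FA) = -1.8522
c = −½·[z(H) + z(FA)] = −0.5 × (0.9307 + (-1.8522)) = 0.46075
c > 0: the analyst has a conservative response bias.

c = 0.46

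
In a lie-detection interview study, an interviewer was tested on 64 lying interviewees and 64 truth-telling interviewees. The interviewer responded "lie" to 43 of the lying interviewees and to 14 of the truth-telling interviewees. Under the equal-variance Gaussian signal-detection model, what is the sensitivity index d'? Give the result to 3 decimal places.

d' = 1.222

H = 43/64 = 0.6719
FA = 14/64 = 0.2188
z(0.6719) = 0.4452, z(0.2188) = -0.7763
d' = z(H) − z(FA) = 0.4452 − (-0.7763) = 1.2215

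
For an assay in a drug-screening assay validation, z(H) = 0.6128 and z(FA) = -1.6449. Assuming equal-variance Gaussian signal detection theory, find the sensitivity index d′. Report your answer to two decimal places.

d′ = 2.26

d' = z(H) − z(FA) = 0.6128 − (-1.6449) = 2.2577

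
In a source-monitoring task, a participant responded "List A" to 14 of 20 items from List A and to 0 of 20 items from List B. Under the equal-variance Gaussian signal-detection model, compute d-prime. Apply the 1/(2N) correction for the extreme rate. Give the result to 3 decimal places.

d-prime = 2.484

The false-alarm rate is 0/20 = 0, so apply the 1/(2N) correction: FA → 1/(2·20) = 0.02500.
z(H) = z(0.70000) = 0.5244
z(FA) = z(0.02500) = -1.9600
d' = 0.5244 − (-1.9600) = 2.4844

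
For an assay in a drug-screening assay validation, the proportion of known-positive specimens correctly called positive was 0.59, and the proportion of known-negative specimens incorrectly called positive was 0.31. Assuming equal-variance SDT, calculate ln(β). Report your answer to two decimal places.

Φ⁻¹(H) = 0.228
Φ⁻¹(FA) = -0.496
ln β = −½·[z(H)² − z(FA)²] = −0.5 × (0.052 − 0.246) = 0.097

ln β = 0.10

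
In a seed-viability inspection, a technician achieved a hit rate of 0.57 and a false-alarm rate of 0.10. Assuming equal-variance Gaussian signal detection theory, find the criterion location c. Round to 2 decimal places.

Φ⁻¹(H) = Φ⁻¹(0.57) = 0.1764
Φ⁻¹(FA) = Φ⁻¹(0.10) = -1.2816
c = −½·[z(H) + z(FA)] = −0.5 × (0.1764 + (-1.2816)) = 0.5526

c = 0.55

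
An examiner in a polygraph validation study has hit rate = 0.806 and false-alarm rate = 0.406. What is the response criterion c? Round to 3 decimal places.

Φ⁻¹(H) = 0.8633
Φ⁻¹(FA) = -0.2378
c = −½·[z(H) + z(FA)] = −0.5 × (0.8633 + (-0.2378)) = -0.31275
c < 0: the examiner has a liberal response bias.

c = -0.313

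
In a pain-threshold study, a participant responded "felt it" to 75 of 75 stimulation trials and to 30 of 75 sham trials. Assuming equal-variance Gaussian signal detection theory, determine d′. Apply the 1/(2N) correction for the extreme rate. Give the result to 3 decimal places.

The hit rate is 75/75 = 1, so apply the 1/(2N) correction: H → 1 − 1/(2·75) = 0.99333.
z(H) = z(0.99333) = 2.4746
z(FA) = z(0.40000) = -0.2533
d' = 2.4746 − (-0.2533) = 2.7279

d′ = 2.728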